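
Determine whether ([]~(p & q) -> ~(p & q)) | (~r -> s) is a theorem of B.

Valid in B

Tableau for the negation ~(([]~(p & q) -> ~(p & q)) | (~r -> s)):
1. ~(([]~(p & q) -> ~(p & q)) | (~r -> s)), u
2. ~([]~(p & q) -> ~(p & q)), u   [~|-rule on 1]
3. ~(~r -> s), u   [~|-rule on 1]
4. []~(p & q), u   [~->-rule on 2]
5. p & q, u   [~->-rule on 2]
6. ~r, u   [~->-rule on 3]
7. ~s, u   [~->-rule on 3]
8. p, u   [&-rule on 5]
9. q, u   [&-rule on 5]
10. ~(p & q), u   [[]-rule on 4 via uRu]
11. ~q, u   [~&-rule on 10 (branches; this branch)]
Accessibility: uRu
Branch closes: q and ~q both at u.
All branches of the negation close; one closing branch shown above.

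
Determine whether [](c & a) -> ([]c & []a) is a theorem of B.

Tableau for the negation ~([](c & a) -> ([]c & []a)):
1. ~([](c & a) -> ([]c & []a)), 0
2. [](c & a), 0   [~->-rule on 1]
3. ~([]c & []a), 0   [~->-rule on 1]
4. c & a, 0   [[]-rule on 2 via 0R0]
5. c, 0   [&-rule on 4]
6. a, 0   [&-rule on 4]
7. ~[]a, 0   [~&-rule on 3 (branches; this branch)]
8. ~a, 1   [~[]-rule on 7: fresh world 1, 0R1]
9. c & a, 1   [[]-rule on 2 via 0R1]
10. c, 1   [&-rule on 9]
11. a, 1   [&-rule on 9]
Accessibility: 0R0, 0R1, 1R0, 1R1
Branch closes: a and ~a both at 1.
All branches of the negation close; one closing branch shown above.

Valid in B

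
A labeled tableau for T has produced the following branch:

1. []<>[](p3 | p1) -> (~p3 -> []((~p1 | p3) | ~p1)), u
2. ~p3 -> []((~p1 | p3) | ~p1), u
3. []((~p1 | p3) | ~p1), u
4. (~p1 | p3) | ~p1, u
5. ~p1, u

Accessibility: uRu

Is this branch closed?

No world carries both an atom and its negation.

Open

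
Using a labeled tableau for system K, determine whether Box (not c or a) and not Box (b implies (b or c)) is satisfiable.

Unsatisfiable (every branch closes)

1. Box (not c or a) and not Box (b implies (b or c)), w0
2. Box (not c or a), w0   [and-rule on 1]
3. not Box (b implies (b or c)), w0   [and-rule on 1]
4. not (b implies (b or c)), w1   [neg-Box-rule on 3: fresh world w1, w0Rw1]
5. b, w1   [neg-implies-rule on 4]
6. not (b or c), w1   [neg-implies-rule on 4]
7. not b, w1   [neg-or-rule on 6]
8. not c, w1   [neg-or-rule on 6]
Accessibility: w0Rw1
Branch closes: b and not b both at w1.
All branches of the tableau close; one closing branch shown above.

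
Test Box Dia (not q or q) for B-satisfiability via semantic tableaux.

Satisfiable

1. Box Dia (not q or q), 0
2. Dia (not q or q), 0
3. not q or q, 1
4. Dia (not q or q), 1
5. q, 1
6. not q or q, 2
7. q, 2
Accessibility: 0R0, 0R1, 1R0, 1R1, 1R2, 2R1, 2R2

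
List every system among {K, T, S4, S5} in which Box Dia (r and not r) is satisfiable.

K

K-tableau for the formula:
1. Box Dia (r and not r), u
Complete open branch: satisfiable in K.
T-tableau for the formula:
1. Box Dia (r and not r), u
2. Dia (r and not r), u
3. r and not r, v
4. r, v
5. not r, v
Accessibility: uRu, uRv, vRv
Branch closes: r and not r both at v.
Every branch closes (one shown): unsatisfiable in T, hence also in S4, S5 (every S4/S5-frame is a T-frame).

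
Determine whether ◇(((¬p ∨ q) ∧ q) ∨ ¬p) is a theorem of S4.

Tableau for the negation ¬◇(((¬p ∨ q) ∧ q) ∨ ¬p):
1. ¬◇(((¬p ∨ q) ∧ q) ∨ ¬p), w0
2. ¬(((¬p ∨ q) ∧ q) ∨ ¬p), w0
3. ¬((¬p ∨ q) ∧ q), w0
4. p, w0
5. ¬q, w0
Accessibility: w0Rw0
The negation has an open branch (countermodel exists).

No, not valid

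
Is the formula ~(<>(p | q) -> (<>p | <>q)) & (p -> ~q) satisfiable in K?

No, unsatisfiable

1. ~(<>(p | q) -> (<>p | <>q)) & (p -> ~q), 0
2. ~(<>(p | q) -> (<>p | <>q)), 0
3. p -> ~q, 0
4. <>(p | q), 0
5. ~(<>p | <>q), 0
6. ~<>p, 0
7. ~<>q, 0
8. ~q, 0
9. p | q, 1
10. ~p, 1
11. ~q, 1
12. q, 1
Accessibility: 0R1
Branch closes: q and ~q both at 1.
All branches of the tableau close; one closing branch shown above.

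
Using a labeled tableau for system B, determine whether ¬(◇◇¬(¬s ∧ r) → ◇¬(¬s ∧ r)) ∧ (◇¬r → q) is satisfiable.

Satisfiable (open branch found)

1. ¬(◇◇¬(¬s ∧ r) → ◇¬(¬s ∧ r)) ∧ (◇¬r → q), 0
2. ¬(◇◇¬(¬s ∧ r) → ◇¬(¬s ∧ r)), 0
3. ◇¬r → q, 0
4. ◇◇¬(¬s ∧ r), 0
5. ¬◇¬(¬s ∧ r), 0
6. ¬s ∧ r, 0
7. ¬s, 0
8. r, 0
9. q, 0
10. ◇¬(¬s ∧ r), 1
11. ¬s ∧ r, 1
12. ¬s, 1
13. r, 1
14. ¬(¬s ∧ r), 2
15. ¬r, 2
Accessibility: 0R0, 0R1, 1R0, 1R1, 1R2, 2R1, 2R2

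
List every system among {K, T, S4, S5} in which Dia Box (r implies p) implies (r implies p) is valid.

S5-tableau for the negation not (Dia Box (r implies p) implies (r implies p)):
1. not (Dia Box (r implies p) implies (r implies p)), u
2. Dia Box (r implies p), u
3. not (r implies p), u
4. r, u
5. not p, u
6. Box (r implies p), v
7. r implies p, u
8. r implies p, v
9. p, u
Accessibility: uRu, uRv, vRu, vRv
Branch closes: p and not p both at u.
Every branch closes (one shown): valid in S5.
S4-tableau for the negation not (Dia Box (r implies p) implies (r implies p)):
1. not (Dia Box (r implies p) implies (r implies p)), u
2. Dia Box (r implies p), u
3. not (r implies p), u
4. r, u
5. not p, u
6. Box (r implies p), v
7. r implies p, v
8. p, v
Accessibility: uRu, uRv, vRv
Complete open branch: countermodel on an S4-frame, so not valid in S4, nor in K, T (the same frame is also a K-frame and a T-frame).

S5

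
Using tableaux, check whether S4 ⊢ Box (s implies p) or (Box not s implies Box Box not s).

Tableau for the negation not (Box (s implies p) or (Box not s implies Box Box not s)):
1. not (Box (s implies p) or (Box not s implies Box Box not s)), 0
2. not Box (s implies p), 0
3. not (Box not s implies Box Box not s), 0
4. Box not s, 0
5. not Box Box not s, 0
6. not s, 0
7. not (s implies p), 1
8. s, 1
9. not p, 1
10. not s, 1
Accessibility: 0R0, 0R1, 1R1
Branch closes: s and not s both at 1.
All branches of the negation close; one closing branch shown above.

Valid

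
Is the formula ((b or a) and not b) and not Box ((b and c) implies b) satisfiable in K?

No, unsatisfiable

1. ((b or a) and not b) and not Box ((b and c) implies b), w0
2. (b or a) and not b, w0
3. not Box ((b and c) implies b), w0
4. b or a, w0
5. not b, w0
6. a, w0
7. not ((b and c) implies b), w1
8. b and c, w1
9. not b, w1
10. b, w1
11. c, w1
Accessibility: w0Rw1
Branch closes: b and not b both at w1.
(One branch shown.) All branches close.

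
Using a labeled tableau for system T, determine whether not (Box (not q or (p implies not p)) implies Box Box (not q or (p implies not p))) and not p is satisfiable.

1. not (Box (not q or (p implies not p)) implies Box Box (not q or (p implies not p))) and not p, 0
2. not (Box (not q or (p implies not p)) implies Box Box (not q or (p implies not p))), 0   [and-rule on 1]
3. not p, 0   [and-rule on 1]
4. Box (not q or (p implies not p)), 0   [neg-implies-rule on 2]
5. not Box Box (not q or (p implies not p)), 0   [neg-implies-rule on 2]
6. not q or (p implies not p), 0   [Box-rule on 4 via 0R0]
7. p implies not p, 0   [or-rule on 6 (branches; this branch)]
8. not Box (not q or (p implies not p)), 1   [neg-Box-rule on 5: fresh world 1, 0R1]
9. not q or (p implies not p), 1   [Box-rule on 4 via 0R1]
10. p implies not p, 1   [or-rule on 9 (branches; this branch)]
11. not p, 1   [implies-rule on 10 (branches; this branch)]
12. not (not q or (p implies not p)), 2   [neg-Box-rule on 8: fresh world 2, 1R2]
13. q, 2   [neg-or-rule on 12]
14. not (p implies not p), 2   [neg-or-rule on 12]
15. p, 2   [neg-implies-rule on 14]
Accessibility: 0R0, 0R1, 1R1, 1R2, 2R2

Satisfiable (open branch found)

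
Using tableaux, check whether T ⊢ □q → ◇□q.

Tableau for the negation ¬(□q → ◇□q):
1. ¬(□q → ◇□q), w0
2. □q, w0
3. ¬◇□q, w0
4. q, w0
5. ¬□q, w0
6. ¬q, w1
7. q, w1
Accessibility: w0Rw0, w0Rw1, w1Rw1
Branch closes: q and ¬q both at w1.
Every branch of the negation's tableau closes; the branch above is one of them.

Yes, valid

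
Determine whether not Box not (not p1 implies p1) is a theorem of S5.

Invalid (countermodel exists)

Tableau for the negation Box not (not p1 implies p1):
1. Box not (not p1 implies p1), u
2. not (not p1 implies p1), u   [Box-rule on 1 via uRu]
3. not p1, u   [neg-implies-rule on 2]
Accessibility: uRu
The negation has an open branch (countermodel exists).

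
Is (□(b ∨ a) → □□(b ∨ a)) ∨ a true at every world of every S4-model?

Yes, valid

Tableau for the negation ¬((□(b ∨ a) → □□(b ∨ a)) ∨ a):
1. ¬((□(b ∨ a) → □□(b ∨ a)) ∨ a), u
2. ¬(□(b ∨ a) → □□(b ∨ a)), u   [¬∨-rule on 1]
3. ¬a, u   [¬∨-rule on 1]
4. □(b ∨ a), u   [¬→-rule on 2]
5. ¬□□(b ∨ a), u   [¬→-rule on 2]
6. b ∨ a, u   [□-rule on 4 via uRu]
7. b, u   [∨-rule on 6 (branches; this branch)]
8. ¬□(b ∨ a), v   [¬□-rule on 5: fresh world v, uRv]
9. b ∨ a, v   [□-rule on 4 via uRv]
10. a, v   [∨-rule on 9 (branches; this branch)]
11. ¬(b ∨ a), w   [¬□-rule on 8: fresh world w, vRw]
12. ¬b, w   [¬∨-rule on 11]
13. ¬a, w   [¬∨-rule on 11]
14. b ∨ a, w   [□-rule on 4 via uRw]
15. a, w   [∨-rule on 14 (branches; this branch)]
Accessibility: uRu, uRv, uRw, vRv, vRw, wRw
Branch closes: a and ¬a both at w.
All branches of the negation close; one closing branch shown above.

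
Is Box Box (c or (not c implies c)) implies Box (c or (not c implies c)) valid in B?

Tableau for the negation not (Box Box (c or (not c implies c)) implies Box (c or (not c implies c))):
1. not (Box Box (c or (not c implies c)) implies Box (c or (not c implies c))), w0
2. Box Box (c or (not c implies c)), w0
3. not Box (c or (not c implies c)), w0
4. Box (c or (not c implies c)), w0
5. c or (not c implies c), w0
6. not c implies c, w0
7. c, w0
8. not (c or (not c implies c)), w1
9. not c, w1
10. not (not c implies c), w1
11. Box (c or (not c implies c)), w1
12. c or (not c implies c), w1
13. not c implies c, w1
14. c, w1
Accessibility: w0Rw0, w0Rw1, w1Rw0, w1Rw1
Branch closes: c and not c both at w1.
All branches of the negation close; one closing branch shown above.

Yes, valid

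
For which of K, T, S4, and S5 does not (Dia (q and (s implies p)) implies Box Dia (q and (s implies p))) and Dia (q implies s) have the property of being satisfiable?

K, T, S4

S5-tableau for the formula:
1. not (Dia (q and (s implies p)) implies Box Dia (q and (s implies p))) and Dia (q implies s), 0
2. not (Dia (q and (s implies p)) implies Box Dia (q and (s implies p))), 0
3. Dia (q implies s), 0
4. Dia (q and (s implies p)), 0
5. not Box Dia (q and (s implies p)), 0
6. q implies s, 1
7. s, 1
8. q and (s implies p), 2
9. q, 2
10. s implies p, 2
11. p, 2
12. not Dia (q and (s implies p)), 3
13. not (q and (s implies p)), 0
14. not (q and (s implies p)), 1
15. not (q and (s implies p)), 2
16. not (q and (s implies p)), 3
17. not (s implies p), 0
18. s, 0
19. not p, 0
20. not (s implies p), 1
21. not p, 1
22. not (s implies p), 2
23. s, 2
24. not p, 2
Accessibility: 0R0, 0R1, 0R2, 0R3, 1R0, 1R1, 1R2, 1R3, 2R0, 2R1, 2R2, 2R3, 3R0, 3R1, 3R2, 3R3
Branch closes: p and not p both at 2.
Every branch closes (one shown): unsatisfiable in S5.
S4-tableau for the formula:
1. not (Dia (q and (s implies p)) implies Box Dia (q and (s implies p))) and Dia (q implies s), 0
2. not (Dia (q and (s implies p)) implies Box Dia (q and (s implies p))), 0
3. Dia (q implies s), 0
4. Dia (q and (s implies p)), 0
5. not Box Dia (q and (s implies p)), 0
6. q implies s, 1
7. s, 1
8. q and (s implies p), 2
9. q, 2
10. s implies p, 2
11. p, 2
12. not Dia (q and (s implies p)), 3
13. not (q and (s implies p)), 3
14. not (s implies p), 3
15. s, 3
16. not p, 3
Accessibility: 0R0, 0R1, 0R2, 0R3, 1R1, 2R2, 3R3
Complete open branch: satisfiable in S4, hence also in K, T (this S4-model is also a K-model and a T-model).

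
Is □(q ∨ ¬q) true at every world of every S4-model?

Tableau for the negation ¬□(q ∨ ¬q):
1. ¬□(q ∨ ¬q), 0
2. ¬(q ∨ ¬q), 1
3. ¬q, 1
4. q, 1
Accessibility: 0R0, 0R1, 1R1
Branch closes: q and ¬q both at 1.
All branches of the negation close; one closing branch shown above.

Valid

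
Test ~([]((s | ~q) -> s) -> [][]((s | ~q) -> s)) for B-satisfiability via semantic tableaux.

1. ~([]((s | ~q) -> s) -> [][]((s | ~q) -> s)), w0
2. []((s | ~q) -> s), w0
3. ~[][]((s | ~q) -> s), w0
4. (s | ~q) -> s, w0
5. s, w0
6. ~[]((s | ~q) -> s), w1
7. (s | ~q) -> s, w1
8. s, w1
9. ~((s | ~q) -> s), w2
10. s | ~q, w2
11. ~s, w2
12. ~q, w2
Accessibility: w0Rw0, w0Rw1, w1Rw0, w1Rw1, w1Rw2, w2Rw1, w2Rw2

Satisfiable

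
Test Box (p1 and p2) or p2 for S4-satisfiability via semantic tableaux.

1. Box (p1 and p2) or p2, w0
2. p2, w0
Accessibility: w0Rw0

Satisfiable (open branch found)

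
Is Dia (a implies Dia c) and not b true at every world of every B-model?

No, not valid

Tableau for the negation not (Dia (a implies Dia c) and not b):
1. not (Dia (a implies Dia c) and not b), 0
2. b, 0
Accessibility: 0R0
The negation has an open branch (countermodel exists).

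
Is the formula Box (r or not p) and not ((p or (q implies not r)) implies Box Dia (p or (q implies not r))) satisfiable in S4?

Satisfiable

1. Box (r or not p) and not ((p or (q implies not r)) implies Box Dia (p or (q implies not r))), w0
2. Box (r or not p), w0
3. not ((p or (q implies not r)) implies Box Dia (p or (q implies not r))), w0
4. p or (q implies not r), w0
5. not Box Dia (p or (q implies not r)), w0
6. r or not p, w0
7. q implies not r, w0
8. not p, w0
9. not r, w0
10. not Dia (p or (q implies not r)), w1
11. r or not p, w1
12. not (p or (q implies not r)), w1
13. not p, w1
14. not (q implies not r), w1
15. q, w1
16. r, w1
Accessibility: w0Rw0, w0Rw1, w1Rw1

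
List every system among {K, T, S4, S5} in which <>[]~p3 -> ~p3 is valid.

S5

S4-tableau for the negation ~(<>[]~p3 -> ~p3):
1. ~(<>[]~p3 -> ~p3), w0
2. <>[]~p3, w0
3. p3, w0
4. []~p3, w1
5. ~p3, w1
Accessibility: w0Rw0, w0Rw1, w1Rw1
Complete open branch: countermodel on an S4-frame, so not valid in S4, nor in K, T (the same frame is also a K-frame and a T-frame).
S5-tableau for the negation ~(<>[]~p3 -> ~p3):
1. ~(<>[]~p3 -> ~p3), w0
2. <>[]~p3, w0
3. p3, w0
4. []~p3, w1
5. ~p3, w0
Accessibility: w0Rw0, w0Rw1, w1Rw0, w1Rw1
Branch closes: p3 and ~p3 both at w0.
Every branch closes (one shown): valid in S5.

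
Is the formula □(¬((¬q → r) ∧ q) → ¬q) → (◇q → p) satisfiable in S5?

1. □(¬((¬q → r) ∧ q) → ¬q) → (◇q → p), w0
2. ◇q → p, w0   [→-rule on 1 (branches; this branch)]
3. p, w0   [→-rule on 2 (branches; this branch)]
Accessibility: w0Rw0

Satisfiable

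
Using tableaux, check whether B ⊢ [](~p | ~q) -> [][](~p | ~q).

Tableau for the negation ~([](~p | ~q) -> [][](~p | ~q)):
1. ~([](~p | ~q) -> [][](~p | ~q)), 0
2. [](~p | ~q), 0
3. ~[][](~p | ~q), 0
4. ~p | ~q, 0
5. ~q, 0
6. ~[](~p | ~q), 1
7. ~p | ~q, 1
8. ~q, 1
9. ~(~p | ~q), 2
10. p, 2
11. q, 2
Accessibility: 0R0, 0R1, 1R0, 1R1, 1R2, 2R1, 2R2
The negation has an open branch (countermodel exists).

No, not valid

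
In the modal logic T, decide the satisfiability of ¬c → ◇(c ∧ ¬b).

Satisfiable

1. ¬c → ◇(c ∧ ¬b), u
2. ◇(c ∧ ¬b), u
3. c ∧ ¬b, v
4. c, v
5. ¬b, v
Accessibility: uRu, uRv, vRv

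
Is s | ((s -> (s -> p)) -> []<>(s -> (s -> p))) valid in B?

Valid in B

Tableau for the negation ~(s | ((s -> (s -> p)) -> []<>(s -> (s -> p)))):
1. ~(s | ((s -> (s -> p)) -> []<>(s -> (s -> p)))), u
2. ~s, u
3. ~((s -> (s -> p)) -> []<>(s -> (s -> p))), u
4. s -> (s -> p), u
5. ~[]<>(s -> (s -> p)), u
6. s -> p, u
7. p, u
8. ~<>(s -> (s -> p)), v
9. ~(s -> (s -> p)), u
10. s, u
11. ~(s -> p), u
Accessibility: uRu, uRv, vRu, vRv
Branch closes: s and ~s both at u.
Every branch of the negation's tableau closes; the branch above is one of them.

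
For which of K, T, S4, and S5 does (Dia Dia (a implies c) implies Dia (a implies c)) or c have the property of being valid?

T-tableau for the negation not ((Dia Dia (a implies c) implies Dia (a implies c)) or c):
1. not ((Dia Dia (a implies c) implies Dia (a implies c)) or c), u
2. not (Dia Dia (a implies c) implies Dia (a implies c)), u
3. not c, u
4. Dia Dia (a implies c), u
5. not Dia (a implies c), u
6. not (a implies c), u
7. a, u
8. Dia (a implies c), v
9. not (a implies c), v
10. a, v
11. not c, v
12. a implies c, w
13. c, w
Accessibility: uRu, uRv, vRv, vRw, wRw
Complete open branch: countermodel on a T-frame, so not valid in T, nor in K (the same frame is also a K-frame).
S4-tableau for the negation not ((Dia Dia (a implies c) implies Dia (a implies c)) or c):
1. not ((Dia Dia (a implies c) implies Dia (a implies c)) or c), u
2. not (Dia Dia (a implies c) implies Dia (a implies c)), u
3. not c, u
4. Dia Dia (a implies c), u
5. not Dia (a implies c), u
6. not (a implies c), u
7. a, u
8. Dia (a implies c), v
9. not (a implies c), v
10. a, v
11. not c, v
12. a implies c, w
13. not (a implies c), w
14. a, w
15. not c, w
16. c, w
Accessibility: uRu, uRv, uRw, vRv, vRw, wRw
Branch closes: c and not c both at w.
Every branch closes (one shown): valid in S4, hence also in S5 (every theorem of S4 is a theorem of S5).

S4, S5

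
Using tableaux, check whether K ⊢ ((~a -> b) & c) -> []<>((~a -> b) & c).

Invalid (countermodel exists)

Tableau for the negation ~(((~a -> b) & c) -> []<>((~a -> b) & c)):
1. ~(((~a -> b) & c) -> []<>((~a -> b) & c)), u
2. (~a -> b) & c, u
3. ~[]<>((~a -> b) & c), u
4. ~a -> b, u
5. c, u
6. b, u
7. ~<>((~a -> b) & c), v
Accessibility: uRv
The negation has an open branch (countermodel exists).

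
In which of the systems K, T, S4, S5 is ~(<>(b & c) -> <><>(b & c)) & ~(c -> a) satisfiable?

K

T-tableau for the formula:
1. ~(<>(b & c) -> <><>(b & c)) & ~(c -> a), 0
2. ~(<>(b & c) -> <><>(b & c)), 0   [&-rule on 1]
3. ~(c -> a), 0   [&-rule on 1]
4. <>(b & c), 0   [~->-rule on 2]
5. ~<><>(b & c), 0   [~->-rule on 2]
6. c, 0   [~->-rule on 3]
7. ~a, 0   [~->-rule on 3]
8. ~<>(b & c), 0   [~<>-rule on 5 via 0R0]
9. ~(b & c), 0   [~<>-rule on 8 via 0R0]
10. ~b, 0   [~&-rule on 9 (branches; this branch)]
11. b & c, 1   [<>-rule on 4: fresh world 1, 0R1]
12. b, 1   [&-rule on 11]
13. c, 1   [&-rule on 11]
14. ~<>(b & c), 1   [~<>-rule on 5 via 0R1]
15. ~(b & c), 1   [~<>-rule on 8 via 0R1]
16. ~c, 1   [~&-rule on 15 (branches; this branch)]
Accessibility: 0R0, 0R1, 1R1
Branch closes: c and ~c both at 1.
Every branch closes (one shown): unsatisfiable in T, hence also in S4, S5 (every S4/S5-frame is a T-frame).
K-tableau for the formula:
1. ~(<>(b & c) -> <><>(b & c)) & ~(c -> a), 0
2. ~(<>(b & c) -> <><>(b & c)), 0   [&-rule on 1]
3. ~(c -> a), 0   [&-rule on 1]
4. <>(b & c), 0   [~->-rule on 2]
5. ~<><>(b & c), 0   [~->-rule on 2]
6. c, 0   [~->-rule on 3]
7. ~a, 0   [~->-rule on 3]
8. b & c, 1   [<>-rule on 4: fresh world 1, 0R1]
9. b, 1   [&-rule on 8]
10. c, 1   [&-rule on 8]
11. ~<>(b & c), 1   [~<>-rule on 5 via 0R1]
Accessibility: 0R1
Complete open branch: satisfiable in K.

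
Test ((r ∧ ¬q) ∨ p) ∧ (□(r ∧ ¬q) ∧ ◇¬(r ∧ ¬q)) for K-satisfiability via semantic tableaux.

1. ((r ∧ ¬q) ∨ p) ∧ (□(r ∧ ¬q) ∧ ◇¬(r ∧ ¬q)), 0
2. (r ∧ ¬q) ∨ p, 0
3. □(r ∧ ¬q) ∧ ◇¬(r ∧ ¬q), 0
4. □(r ∧ ¬q), 0
5. ◇¬(r ∧ ¬q), 0
6. r ∧ ¬q, 0
7. r, 0
8. ¬q, 0
9. ¬(r ∧ ¬q), 1
10. r ∧ ¬q, 1
11. r, 1
12. ¬q, 1
13. q, 1
Accessibility: 0R1
Branch closes: q and ¬q both at 1.
Every branch closes; the branch above is one of them.

No, unsatisfiable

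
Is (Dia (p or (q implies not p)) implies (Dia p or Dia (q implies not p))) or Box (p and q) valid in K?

Tableau for the negation not ((Dia (p or (q implies not p)) implies (Dia p or Dia (q implies not p))) or Box (p and q)):
1. not ((Dia (p or (q implies not p)) implies (Dia p or Dia (q implies not p))) or Box (p and q)), w0
2. not (Dia (p or (q implies not p)) implies (Dia p or Dia (q implies not p))), w0
3. not Box (p and q), w0
4. Dia (p or (q implies not p)), w0
5. not (Dia p or Dia (q implies not p)), w0
6. not Dia p, w0
7. not Dia (q implies not p), w0
8. not (p and q), w1
9. not p, w1
10. not (q implies not p), w1
11. q, w1
12. p, w1
Accessibility: w0Rw1
Branch closes: p and not p both at w1.
All branches of the negation close; one closing branch shown above.

Yes, valid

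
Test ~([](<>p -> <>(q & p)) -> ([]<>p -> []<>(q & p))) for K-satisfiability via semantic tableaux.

1. ~([](<>p -> <>(q & p)) -> ([]<>p -> []<>(q & p))), w0
2. [](<>p -> <>(q & p)), w0
3. ~([]<>p -> []<>(q & p)), w0
4. []<>p, w0
5. ~[]<>(q & p), w0
6. ~<>(q & p), w1
7. <>p -> <>(q & p), w1
8. <>p, w1
9. <>(q & p), w1
10. p, w2
11. ~(q & p), w2
12. ~q, w2
13. q & p, w3
14. q, w3
15. p, w3
16. ~(q & p), w3
17. ~p, w3
Accessibility: w0Rw1, w1Rw2, w1Rw3
Branch closes: p and ~p both at w3.
All branches of the tableau close; one closing branch shown above.

Unsatisfiable (every branch closes)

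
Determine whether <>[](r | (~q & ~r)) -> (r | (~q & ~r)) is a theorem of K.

Invalid (countermodel exists)

Tableau for the negation ~(<>[](r | (~q & ~r)) -> (r | (~q & ~r))):
1. ~(<>[](r | (~q & ~r)) -> (r | (~q & ~r))), 0
2. <>[](r | (~q & ~r)), 0
3. ~(r | (~q & ~r)), 0
4. ~r, 0
5. ~(~q & ~r), 0
6. q, 0
7. [](r | (~q & ~r)), 1
Accessibility: 0R1
The negation has an open branch (countermodel exists).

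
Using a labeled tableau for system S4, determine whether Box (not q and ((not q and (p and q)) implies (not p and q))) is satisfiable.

1. Box (not q and ((not q and (p and q)) implies (not p and q))), 0
2. not q and ((not q and (p and q)) implies (not p and q)), 0   [Box-rule on 1 via 0R0]
3. not q, 0   [and-rule on 2]
4. (not q and (p and q)) implies (not p and q), 0   [and-rule on 2]
5. not (not q and (p and q)), 0   [implies-rule on 4 (branches; this branch)]
6. not (p and q), 0   [neg-and-rule on 5 (branches; this branch)]
Accessibility: 0R0

Satisfiable (open branch found)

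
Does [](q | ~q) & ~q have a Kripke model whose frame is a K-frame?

1. [](q | ~q) & ~q, 0
2. [](q | ~q), 0
3. ~q, 0

Yes, satisfiable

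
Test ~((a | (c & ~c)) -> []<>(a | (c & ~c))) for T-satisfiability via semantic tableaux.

Yes, satisfiable

1. ~((a | (c & ~c)) -> []<>(a | (c & ~c))), 0
2. a | (c & ~c), 0
3. ~[]<>(a | (c & ~c)), 0
4. a, 0
5. ~<>(a | (c & ~c)), 1
6. ~(a | (c & ~c)), 1
7. ~a, 1
8. ~(c & ~c), 1
9. c, 1
Accessibility: 0R0, 0R1, 1R1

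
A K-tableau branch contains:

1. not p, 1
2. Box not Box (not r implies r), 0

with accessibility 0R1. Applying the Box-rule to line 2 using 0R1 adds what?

not Box (not r implies r), 1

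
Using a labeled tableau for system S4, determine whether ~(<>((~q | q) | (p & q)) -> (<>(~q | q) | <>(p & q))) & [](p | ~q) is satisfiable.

1. ~(<>((~q | q) | (p & q)) -> (<>(~q | q) | <>(p & q))) & [](p | ~q), u
2. ~(<>((~q | q) | (p & q)) -> (<>(~q | q) | <>(p & q))), u
3. [](p | ~q), u
4. <>((~q | q) | (p & q)), u
5. ~(<>(~q | q) | <>(p & q)), u
6. ~<>(~q | q), u
7. ~<>(p & q), u
8. p | ~q, u
9. ~(~q | q), u
10. q, u
11. ~q, u
Accessibility: uRu
Branch closes: q and ~q both at u.
(One branch shown.) All branches close.

No, unsatisfiable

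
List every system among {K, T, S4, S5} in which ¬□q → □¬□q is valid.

S5

S5-tableau for the negation ¬(¬□q → □¬□q):
1. ¬(¬□q → □¬□q), w0
2. ¬□q, w0
3. ¬□¬□q, w0
4. ¬q, w1
5. □q, w2
6. q, w0
7. q, w1
Accessibility: w0Rw0, w0Rw1, w0Rw2, w1Rw0, w1Rw1, w1Rw2, w2Rw0, w2Rw1, w2Rw2
Branch closes: q and ¬q both at w1.
Every branch closes (one shown): valid in S5.
S4-tableau for the negation ¬(¬□q → □¬□q):
1. ¬(¬□q → □¬□q), w0
2. ¬□q, w0
3. ¬□¬□q, w0
4. ¬q, w1
5. □q, w2
6. q, w2
Accessibility: w0Rw0, w0Rw1, w0Rw2, w1Rw1, w2Rw2
Complete open branch: countermodel on an S4-frame, so not valid in S4, nor in K, T (the same frame is also a K-frame and a T-frame).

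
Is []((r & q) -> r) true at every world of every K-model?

Tableau for the negation ~[]((r & q) -> r):
1. ~[]((r & q) -> r), w0
2. ~((r & q) -> r), w1
3. r & q, w1
4. ~r, w1
5. r, w1
6. q, w1
Accessibility: w0Rw1
Branch closes: r and ~r both at w1.
All branches of the negation close; one closing branch shown above.

Valid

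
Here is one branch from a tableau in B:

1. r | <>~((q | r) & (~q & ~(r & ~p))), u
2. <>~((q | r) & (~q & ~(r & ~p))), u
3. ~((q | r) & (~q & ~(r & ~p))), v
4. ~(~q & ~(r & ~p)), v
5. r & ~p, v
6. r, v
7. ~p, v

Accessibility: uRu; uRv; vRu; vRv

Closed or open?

There is no literal clash: for every atom and world, at most one sign appears.

Not closed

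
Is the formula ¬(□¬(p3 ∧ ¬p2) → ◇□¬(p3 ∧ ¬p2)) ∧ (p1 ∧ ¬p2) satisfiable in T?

1. ¬(□¬(p3 ∧ ¬p2) → ◇□¬(p3 ∧ ¬p2)) ∧ (p1 ∧ ¬p2), w0
2. ¬(□¬(p3 ∧ ¬p2) → ◇□¬(p3 ∧ ¬p2)), w0
3. p1 ∧ ¬p2, w0
4. □¬(p3 ∧ ¬p2), w0
5. ¬◇□¬(p3 ∧ ¬p2), w0
6. p1, w0
7. ¬p2, w0
8. ¬(p3 ∧ ¬p2), w0
9. ¬□¬(p3 ∧ ¬p2), w0
10. ¬p3, w0
11. p3 ∧ ¬p2, w1
12. p3, w1
13. ¬p2, w1
14. ¬(p3 ∧ ¬p2), w1
15. ¬□¬(p3 ∧ ¬p2), w1
16. p2, w1
Accessibility: w0Rw0, w0Rw1, w1Rw1
Branch closes: p2 and ¬p2 both at w1.
All branches of the tableau close; one closing branch shown above.

Unsatisfiable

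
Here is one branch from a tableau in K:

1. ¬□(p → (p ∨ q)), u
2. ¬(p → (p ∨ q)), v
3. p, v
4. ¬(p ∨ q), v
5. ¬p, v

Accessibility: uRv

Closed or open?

Both p and ¬p appear at v.

Yes, closed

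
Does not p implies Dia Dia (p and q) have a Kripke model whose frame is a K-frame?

Satisfiable

1. not p implies Dia Dia (p and q), u
2. Dia Dia (p and q), u
3. Dia (p and q), v
4. p and q, w
5. p, w
6. q, w
Accessibility: uRv, vRw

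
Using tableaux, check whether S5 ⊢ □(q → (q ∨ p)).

Tableau for the negation ¬□(q → (q ∨ p)):
1. ¬□(q → (q ∨ p)), 0
2. ¬(q → (q ∨ p)), 1   [¬□-rule on 1: fresh world 1, 0R1]
3. q, 1   [¬→-rule on 2]
4. ¬(q ∨ p), 1   [¬→-rule on 2]
5. ¬q, 1   [¬∨-rule on 4]
6. ¬p, 1   [¬∨-rule on 4]
Accessibility: 0R0, 0R1, 1R0, 1R1
Branch closes: q and ¬q both at 1.
Every branch of the negation's tableau closes; the branch above is one of them.

Valid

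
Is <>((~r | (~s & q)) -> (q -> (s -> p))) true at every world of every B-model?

Not valid

Tableau for the negation ~<>((~r | (~s & q)) -> (q -> (s -> p))):
1. ~<>((~r | (~s & q)) -> (q -> (s -> p))), w0
2. ~((~r | (~s & q)) -> (q -> (s -> p))), w0
3. ~r | (~s & q), w0
4. ~(q -> (s -> p)), w0
5. q, w0
6. ~(s -> p), w0
7. s, w0
8. ~p, w0
9. ~r, w0
Accessibility: w0Rw0
The negation has an open branch (countermodel exists).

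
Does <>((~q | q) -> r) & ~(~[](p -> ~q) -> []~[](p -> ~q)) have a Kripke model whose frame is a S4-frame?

Yes, satisfiable

1. <>((~q | q) -> r) & ~(~[](p -> ~q) -> []~[](p -> ~q)), w0
2. <>((~q | q) -> r), w0
3. ~(~[](p -> ~q) -> []~[](p -> ~q)), w0
4. ~[](p -> ~q), w0
5. ~[]~[](p -> ~q), w0
6. (~q | q) -> r, w1
7. r, w1
8. ~(p -> ~q), w2
9. p, w2
10. q, w2
11. [](p -> ~q), w3
12. p -> ~q, w3
13. ~q, w3
Accessibility: w0Rw0, w0Rw1, w0Rw2, w0Rw3, w1Rw1, w2Rw2, w3Rw3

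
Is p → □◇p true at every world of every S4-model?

Invalid (countermodel exists)

Tableau for the negation ¬(p → □◇p):
1. ¬(p → □◇p), u
2. p, u
3. ¬□◇p, u
4. ¬◇p, v
5. ¬p, v
Accessibility: uRu, uRv, vRv
The negation has an open branch (countermodel exists).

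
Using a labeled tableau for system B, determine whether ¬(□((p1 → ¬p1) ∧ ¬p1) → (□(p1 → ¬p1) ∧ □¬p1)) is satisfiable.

1. ¬(□((p1 → ¬p1) ∧ ¬p1) → (□(p1 → ¬p1) ∧ □¬p1)), u
2. □((p1 → ¬p1) ∧ ¬p1), u
3. ¬(□(p1 → ¬p1) ∧ □¬p1), u
4. (p1 → ¬p1) ∧ ¬p1, u
5. p1 → ¬p1, u
6. ¬p1, u
7. ¬□(p1 → ¬p1), u
8. ¬(p1 → ¬p1), v
9. p1, v
10. (p1 → ¬p1) ∧ ¬p1, v
11. p1 → ¬p1, v
12. ¬p1, v
Accessibility: uRu, uRv, vRu, vRv
Branch closes: p1 and ¬p1 both at v.
All branches of the tableau close; one closing branch shown above.

Unsatisfiable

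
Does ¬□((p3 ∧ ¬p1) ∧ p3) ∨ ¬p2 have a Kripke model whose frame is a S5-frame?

1. ¬□((p3 ∧ ¬p1) ∧ p3) ∨ ¬p2, u
2. ¬p2, u   [∨-rule on 1 (branches; this branch)]
Accessibility: uRu

Satisfiable (open branch found)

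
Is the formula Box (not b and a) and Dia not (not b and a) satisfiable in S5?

Unsatisfiable

1. Box (not b and a) and Dia not (not b and a), 0
2. Box (not b and a), 0
3. Dia not (not b and a), 0
4. not b and a, 0
5. not b, 0
6. a, 0
7. not (not b and a), 1
8. not b and a, 1
9. not b, 1
10. a, 1
11. not a, 1
Accessibility: 0R0, 0R1, 1R0, 1R1
Branch closes: a and not a both at 1.
All branches of the tableau close; one closing branch shown above.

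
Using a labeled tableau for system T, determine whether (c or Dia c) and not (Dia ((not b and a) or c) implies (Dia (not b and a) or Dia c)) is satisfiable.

Unsatisfiable

1. (c or Dia c) and not (Dia ((not b and a) or c) implies (Dia (not b and a) or Dia c)), u
2. c or Dia c, u
3. not (Dia ((not b and a) or c) implies (Dia (not b and a) or Dia c)), u
4. Dia ((not b and a) or c), u
5. not (Dia (not b and a) or Dia c), u
6. not Dia (not b and a), u
7. not Dia c, u
8. not (not b and a), u
9. not c, u
10. Dia c, u
11. not a, u
12. (not b and a) or c, v
13. not (not b and a), v
14. not c, v
15. not b and a, v
16. not b, v
17. a, v
18. not a, v
Accessibility: uRu, uRv, vRv
Branch closes: a and not a both at v.
(One branch shown.) All branches close.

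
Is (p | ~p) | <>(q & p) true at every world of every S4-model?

Valid in S4

Tableau for the negation ~((p | ~p) | <>(q & p)):
1. ~((p | ~p) | <>(q & p)), u
2. ~(p | ~p), u
3. ~<>(q & p), u
4. ~p, u
5. p, u
Accessibility: uRu
Branch closes: p and ~p both at u.
Every branch of the negation's tableau closes; the branch above is one of them.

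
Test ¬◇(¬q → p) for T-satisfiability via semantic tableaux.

1. ¬◇(¬q → p), 0
2. ¬(¬q → p), 0
3. ¬q, 0
4. ¬p, 0
Accessibility: 0R0

Satisfiable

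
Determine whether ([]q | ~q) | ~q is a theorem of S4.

Tableau for the negation ~(([]q | ~q) | ~q):
1. ~(([]q | ~q) | ~q), u
2. ~([]q | ~q), u   [~|-rule on 1]
3. q, u   [~|-rule on 1]
4. ~[]q, u   [~|-rule on 2]
5. ~q, v   [~[]-rule on 4: fresh world v, uRv]
Accessibility: uRu, uRv, vRv
The negation has an open branch (countermodel exists).

No, not valid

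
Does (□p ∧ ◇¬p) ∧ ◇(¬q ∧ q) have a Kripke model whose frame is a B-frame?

1. (□p ∧ ◇¬p) ∧ ◇(¬q ∧ q), 0
2. □p ∧ ◇¬p, 0
3. ◇(¬q ∧ q), 0
4. □p, 0
5. ◇¬p, 0
6. p, 0
7. ¬q ∧ q, 1
8. ¬q, 1
9. q, 1
Accessibility: 0R0, 0R1, 1R0, 1R1
Branch closes: q and ¬q both at 1.
(One branch shown.) All branches close.

Unsatisfiable (every branch closes)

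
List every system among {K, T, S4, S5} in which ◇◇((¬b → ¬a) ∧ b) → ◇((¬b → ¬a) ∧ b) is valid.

S4, S5

T-tableau for the negation ¬(◇◇((¬b → ¬a) ∧ b) → ◇((¬b → ¬a) ∧ b)):
1. ¬(◇◇((¬b → ¬a) ∧ b) → ◇((¬b → ¬a) ∧ b)), u
2. ◇◇((¬b → ¬a) ∧ b), u
3. ¬◇((¬b → ¬a) ∧ b), u
4. ¬((¬b → ¬a) ∧ b), u
5. ¬b, u
6. ◇((¬b → ¬a) ∧ b), v
7. ¬((¬b → ¬a) ∧ b), v
8. ¬b, v
9. (¬b → ¬a) ∧ b, w
10. ¬b → ¬a, w
11. b, w
12. ¬a, w
Accessibility: uRu, uRv, vRv, vRw, wRw
Complete open branch: countermodel on a T-frame, so not valid in T, nor in K (the same frame is also a K-frame).
S4-tableau for the negation ¬(◇◇((¬b → ¬a) ∧ b) → ◇((¬b → ¬a) ∧ b)):
1. ¬(◇◇((¬b → ¬a) ∧ b) → ◇((¬b → ¬a) ∧ b)), u
2. ◇◇((¬b → ¬a) ∧ b), u
3. ¬◇((¬b → ¬a) ∧ b), u
4. ¬((¬b → ¬a) ∧ b), u
5. ¬(¬b → ¬a), u
6. ¬b, u
7. a, u
8. ◇((¬b → ¬a) ∧ b), v
9. ¬((¬b → ¬a) ∧ b), v
10. ¬(¬b → ¬a), v
11. ¬b, v
12. a, v
13. (¬b → ¬a) ∧ b, w
14. ¬b → ¬a, w
15. b, w
16. ¬((¬b → ¬a) ∧ b), w
17. ¬a, w
18. ¬(¬b → ¬a), w
19. ¬b, w
20. a, w
Accessibility: uRu, uRv, uRw, vRv, vRw, wRw
Branch closes: b and ¬b both at w.
Every branch closes (one shown): valid in S4, hence also in S5 (every theorem of S4 is a theorem of S5).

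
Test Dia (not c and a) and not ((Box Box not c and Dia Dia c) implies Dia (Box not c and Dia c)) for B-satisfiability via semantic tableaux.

1. Dia (not c and a) and not ((Box Box not c and Dia Dia c) implies Dia (Box not c and Dia c)), u
2. Dia (not c and a), u   [and-rule on 1]
3. not ((Box Box not c and Dia Dia c) implies Dia (Box not c and Dia c)), u   [and-rule on 1]
4. Box Box not c and Dia Dia c, u   [neg-implies-rule on 3]
5. not Dia (Box not c and Dia c), u   [neg-implies-rule on 3]
6. Box Box not c, u   [and-rule on 4]
7. Dia Dia c, u   [and-rule on 4]
8. not (Box not c and Dia c), u   [neg-Dia-rule on 5 via uRu]
9. Box not c, u   [Box-rule on 6 via uRu]
10. not c, u   [Box-rule on 9 via uRu]
11. not Box not c, u   [neg-and-rule on 8 (branches; this branch)]
12. not c and a, v   [Dia-rule on 2: fresh world v, uRv]
13. not c, v   [and-rule on 12]
14. a, v   [and-rule on 12]
15. not (Box not c and Dia c), v   [neg-Dia-rule on 5 via uRv]
16. Box not c, v   [Box-rule on 6 via uRv]
17. not Dia c, v   [neg-and-rule on 15 (branches; this branch)]
18. Dia c, w   [Dia-rule on 7: fresh world w, uRw]
19. not (Box not c and Dia c), w   [neg-Dia-rule on 5 via uRw]
20. Box not c, w   [Box-rule on 6 via uRw]
21. not c, w   [Box-rule on 9 via uRw]
22. not Dia c, w   [neg-and-rule on 19 (branches; this branch)]
23. c, x   [neg-Box-rule on 11: fresh world x, uRx]
24. not (Box not c and Dia c), x   [neg-Dia-rule on 5 via uRx]
25. Box not c, x   [Box-rule on 6 via uRx]
26. not c, x   [Box-rule on 9 via uRx]
Accessibility: uRu, uRv, uRw, uRx, vRu, vRv, wRu, wRw, xRu, xRx
Branch closes: c and not c both at x.
(One branch shown.) All branches close.

Unsatisfiable (every branch closes)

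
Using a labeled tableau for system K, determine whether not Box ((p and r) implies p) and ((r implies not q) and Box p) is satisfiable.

1. not Box ((p and r) implies p) and ((r implies not q) and Box p), w0
2. not Box ((p and r) implies p), w0   [and-rule on 1]
3. (r implies not q) and Box p, w0   [and-rule on 1]
4. r implies not q, w0   [and-rule on 3]
5. Box p, w0   [and-rule on 3]
6. not q, w0   [implies-rule on 4 (branches; this branch)]
7. not ((p and r) implies p), w1   [neg-Box-rule on 2: fresh world w1, w0Rw1]
8. p and r, w1   [neg-implies-rule on 7]
9. not p, w1   [neg-implies-rule on 7]
10. p, w1   [and-rule on 8]
11. r, w1   [and-rule on 8]
Accessibility: w0Rw1
Branch closes: p and not p both at w1.
All branches of the tableau close; one closing branch shown above.

No, unsatisfiable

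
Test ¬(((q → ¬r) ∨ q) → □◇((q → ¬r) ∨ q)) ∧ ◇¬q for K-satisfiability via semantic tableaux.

1. ¬(((q → ¬r) ∨ q) → □◇((q → ¬r) ∨ q)) ∧ ◇¬q, 0
2. ¬(((q → ¬r) ∨ q) → □◇((q → ¬r) ∨ q)), 0
3. ◇¬q, 0
4. (q → ¬r) ∨ q, 0
5. ¬□◇((q → ¬r) ∨ q), 0
6. q, 0
7. ¬q, 1
8. ¬◇((q → ¬r) ∨ q), 2
Accessibility: 0R1, 0R2

Yes, satisfiable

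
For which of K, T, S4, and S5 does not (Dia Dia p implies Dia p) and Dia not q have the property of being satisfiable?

T-tableau for the formula:
1. not (Dia Dia p implies Dia p) and Dia not q, 0
2. not (Dia Dia p implies Dia p), 0
3. Dia not q, 0
4. Dia Dia p, 0
5. not Dia p, 0
6. not p, 0
7. not q, 1
8. not p, 1
9. Dia p, 2
10. not p, 2
11. p, 3
Accessibility: 0R0, 0R1, 0R2, 1R1, 2R2, 2R3, 3R3
Complete open branch: satisfiable in T, hence also in K (this T-model is also a K-model).
S4-tableau for the formula:
1. not (Dia Dia p implies Dia p) and Dia not q, 0
2. not (Dia Dia p implies Dia p), 0
3. Dia not q, 0
4. Dia Dia p, 0
5. not Dia p, 0
6. not p, 0
7. not q, 1
8. not p, 1
9. Dia p, 2
10. not p, 2
11. p, 3
12. not p, 3
Accessibility: 0R0, 0R1, 0R2, 0R3, 1R1, 2R2, 2R3, 3R3
Branch closes: p and not p both at 3.
Every branch closes (one shown): unsatisfiable in S4, hence also in S5 (every S5-frame is an S4-frame).

K, T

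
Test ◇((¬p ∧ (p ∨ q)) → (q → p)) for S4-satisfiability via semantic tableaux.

Satisfiable (open branch found)

1. ◇((¬p ∧ (p ∨ q)) → (q → p)), u
2. (¬p ∧ (p ∨ q)) → (q → p), v
3. q → p, v
4. p, v
Accessibility: uRu, uRv, vRv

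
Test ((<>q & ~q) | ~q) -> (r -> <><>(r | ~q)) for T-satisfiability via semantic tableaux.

Satisfiable (open branch found)

1. ((<>q & ~q) | ~q) -> (r -> <><>(r | ~q)), w0
2. r -> <><>(r | ~q), w0
3. <><>(r | ~q), w0
4. <>(r | ~q), w1
5. r | ~q, w2
6. ~q, w2
Accessibility: w0Rw0, w0Rw1, w1Rw1, w1Rw2, w2Rw2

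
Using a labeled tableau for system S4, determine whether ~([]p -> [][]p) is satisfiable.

1. ~([]p -> [][]p), w0
2. []p, w0
3. ~[][]p, w0
4. p, w0
5. ~[]p, w1
6. p, w1
7. ~p, w2
8. p, w2
Accessibility: w0Rw0, w0Rw1, w0Rw2, w1Rw1, w1Rw2, w2Rw2
Branch closes: p and ~p both at w2.
All branches of the tableau close; one closing branch shown above.

Unsatisfiable (every branch closes)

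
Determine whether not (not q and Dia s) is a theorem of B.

No, not valid

Tableau for the negation not q and Dia s:
1. not q and Dia s, u
2. not q, u
3. Dia s, u
4. s, v
Accessibility: uRu, uRv, vRu, vRv
The negation has an open branch (countermodel exists).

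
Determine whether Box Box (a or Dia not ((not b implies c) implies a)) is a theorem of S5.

No, not valid

Tableau for the negation not Box Box (a or Dia not ((not b implies c) implies a)):
1. not Box Box (a or Dia not ((not b implies c) implies a)), 0
2. not Box (a or Dia not ((not b implies c) implies a)), 1
3. not (a or Dia not ((not b implies c) implies a)), 2
4. not a, 2
5. not Dia not ((not b implies c) implies a), 2
6. (not b implies c) implies a, 0
7. (not b implies c) implies a, 1
8. (not b implies c) implies a, 2
9. a, 0
10. a, 1
11. not (not b implies c), 2
12. not b, 2
13. not c, 2
Accessibility: 0R0, 0R1, 0R2, 1R0, 1R1, 1R2, 2R0, 2R1, 2R2
The negation has an open branch (countermodel exists).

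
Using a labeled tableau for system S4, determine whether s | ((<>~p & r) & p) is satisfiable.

1. s | ((<>~p & r) & p), 0
2. (<>~p & r) & p, 0   [|-rule on 1 (branches; this branch)]
3. <>~p & r, 0   [&-rule on 2]
4. p, 0   [&-rule on 2]
5. <>~p, 0   [&-rule on 3]
6. r, 0   [&-rule on 3]
7. ~p, 1   [<>-rule on 5: fresh world 1, 0R1]
Accessibility: 0R0, 0R1, 1R1

Satisfiable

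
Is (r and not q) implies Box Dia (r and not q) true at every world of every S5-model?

Valid in S5

Tableau for the negation not ((r and not q) implies Box Dia (r and not q)):
1. not ((r and not q) implies Box Dia (r and not q)), 0
2. r and not q, 0
3. not Box Dia (r and not q), 0
4. r, 0
5. not q, 0
6. not Dia (r and not q), 1
7. not (r and not q), 0
8. not (r and not q), 1
9. q, 0
Accessibility: 0R0, 0R1, 1R0, 1R1
Branch closes: q and not q both at 0.
All branches of the negation close; one closing branch shown above.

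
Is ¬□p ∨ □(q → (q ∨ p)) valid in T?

Tableau for the negation ¬(¬□p ∨ □(q → (q ∨ p))):
1. ¬(¬□p ∨ □(q → (q ∨ p))), 0
2. □p, 0
3. ¬□(q → (q ∨ p)), 0
4. p, 0
5. ¬(q → (q ∨ p)), 1
6. q, 1
7. ¬(q ∨ p), 1
8. ¬q, 1
9. ¬p, 1
Accessibility: 0R0, 0R1, 1R1
Branch closes: q and ¬q both at 1.
Every branch of the negation's tableau closes; the branch above is one of them.

Valid in T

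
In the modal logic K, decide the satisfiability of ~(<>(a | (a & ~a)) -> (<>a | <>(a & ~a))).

Unsatisfiable

1. ~(<>(a | (a & ~a)) -> (<>a | <>(a & ~a))), 0
2. <>(a | (a & ~a)), 0
3. ~(<>a | <>(a & ~a)), 0
4. ~<>a, 0
5. ~<>(a & ~a), 0
6. a | (a & ~a), 1
7. ~a, 1
8. ~(a & ~a), 1
9. a & ~a, 1
10. a, 1
Accessibility: 0R1
Branch closes: a and ~a both at 1.
Every branch closes; the branch above is one of them.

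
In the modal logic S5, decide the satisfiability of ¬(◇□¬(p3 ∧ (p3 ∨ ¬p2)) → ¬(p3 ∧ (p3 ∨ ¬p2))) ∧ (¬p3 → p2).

1. ¬(◇□¬(p3 ∧ (p3 ∨ ¬p2)) → ¬(p3 ∧ (p3 ∨ ¬p2))) ∧ (¬p3 → p2), u
2. ¬(◇□¬(p3 ∧ (p3 ∨ ¬p2)) → ¬(p3 ∧ (p3 ∨ ¬p2))), u
3. ¬p3 → p2, u
4. ◇□¬(p3 ∧ (p3 ∨ ¬p2)), u
5. p3 ∧ (p3 ∨ ¬p2), u
6. p3, u
7. p3 ∨ ¬p2, u
8. p2, u
9. □¬(p3 ∧ (p3 ∨ ¬p2)), v
10. ¬(p3 ∧ (p3 ∨ ¬p2)), u
11. ¬(p3 ∧ (p3 ∨ ¬p2)), v
12. ¬(p3 ∨ ¬p2), u
13. ¬p3, u
Accessibility: uRu, uRv, vRu, vRv
Branch closes: p3 and ¬p3 both at u.
All branches of the tableau close; one closing branch shown above.

Unsatisfiable (every branch closes)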